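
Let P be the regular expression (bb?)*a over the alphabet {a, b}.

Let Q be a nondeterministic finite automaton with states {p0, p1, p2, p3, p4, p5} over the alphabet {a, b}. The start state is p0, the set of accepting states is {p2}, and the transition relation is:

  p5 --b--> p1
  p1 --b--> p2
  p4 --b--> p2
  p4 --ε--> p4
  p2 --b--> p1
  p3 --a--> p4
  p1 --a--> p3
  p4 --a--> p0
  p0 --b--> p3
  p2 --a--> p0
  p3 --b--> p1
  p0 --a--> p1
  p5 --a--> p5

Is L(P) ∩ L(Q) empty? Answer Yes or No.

Converting the expression P to a DFA (subset construction, then merging equivalent states) gives the minimal DFA with states {r0, r1, r2}, start state r0, accepting states {r1} and transitions r0: a→r1, b→r0; r1: a→r2, b→r2; r2: a→r2, b→r2.
Exploring the product automaton P × Q from the start pair (r0, p0), following both machines on each input symbol, reaches 13 state pairs: (r0, p0), (r1, p1), (r0, p3), (r2, p3), (r2, p2), (r1, p4), (r0, p1), (r2, p4), (r2, p1), (r2, p0), (r1, p3), (r0, p2), (r1, p0).
P accepts in {r1} and Q accepts in {p2}; no reachable pair has both components accepting, so no string drives both machines to acceptance simultaneously and L(P) ∩ L(Q) = ∅.
So no string is accepted by both, and the intersection is empty.

Yes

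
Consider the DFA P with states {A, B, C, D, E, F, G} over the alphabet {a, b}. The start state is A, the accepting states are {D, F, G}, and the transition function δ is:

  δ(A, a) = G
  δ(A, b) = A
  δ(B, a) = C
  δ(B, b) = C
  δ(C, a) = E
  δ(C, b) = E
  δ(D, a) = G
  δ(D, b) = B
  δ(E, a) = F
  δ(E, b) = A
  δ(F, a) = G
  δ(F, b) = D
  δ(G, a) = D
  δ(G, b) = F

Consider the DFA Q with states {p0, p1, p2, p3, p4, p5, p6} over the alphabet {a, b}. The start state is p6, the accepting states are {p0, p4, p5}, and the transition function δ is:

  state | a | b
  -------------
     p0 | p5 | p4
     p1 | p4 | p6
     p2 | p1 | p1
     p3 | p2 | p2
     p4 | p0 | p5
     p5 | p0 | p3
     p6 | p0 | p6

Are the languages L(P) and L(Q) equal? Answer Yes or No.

Yes

Exploring the product automaton P × Q from the start pair (A, p6), following both machines on each input symbol, reaches 7 state pairs: (A, p6), (G, p0), (D, p5), (F, p4), (B, p3), (C, p2), (E, p1).
P accepts in {D, F, G} and Q accepts in {p0, p4, p5}. In every reachable pair the two components are either both accepting — (G, p0), (D, p5), (F, p4) — or both non-accepting, so no string is accepted by exactly one of the machines: L(P) \ L(Q) and L(Q) \ L(P) are both empty.
Hence every string is accepted by P iff it is accepted by Q, and the two languages coincide.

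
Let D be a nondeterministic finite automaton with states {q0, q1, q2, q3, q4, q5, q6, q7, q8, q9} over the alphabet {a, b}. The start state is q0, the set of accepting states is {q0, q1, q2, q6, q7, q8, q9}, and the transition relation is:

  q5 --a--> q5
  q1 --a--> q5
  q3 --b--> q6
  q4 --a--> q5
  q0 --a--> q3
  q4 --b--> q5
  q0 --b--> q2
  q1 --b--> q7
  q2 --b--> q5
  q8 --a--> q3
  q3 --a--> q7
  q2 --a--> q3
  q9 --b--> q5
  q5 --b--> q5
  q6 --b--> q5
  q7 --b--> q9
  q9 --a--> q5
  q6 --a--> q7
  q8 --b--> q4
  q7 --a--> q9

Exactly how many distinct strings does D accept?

16

The useful subgraph on states {q0, q2, q3, q6, q7, q9} is acyclic, so L(D) is finite; the longest accepting path visits 6 useful states, giving maximum string length 5.
Counting accepting paths from q0 by length: 1 of length 0, 1 of length 1, 2 of length 2, 5 of length 3, 5 of length 4, 2 of length 5. Total 16.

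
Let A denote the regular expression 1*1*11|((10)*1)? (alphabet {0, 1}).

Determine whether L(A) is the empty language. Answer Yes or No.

No

The empty string ε matches the expression, so it belongs to L(A).
Since L(A) contains at least one string, it is not empty.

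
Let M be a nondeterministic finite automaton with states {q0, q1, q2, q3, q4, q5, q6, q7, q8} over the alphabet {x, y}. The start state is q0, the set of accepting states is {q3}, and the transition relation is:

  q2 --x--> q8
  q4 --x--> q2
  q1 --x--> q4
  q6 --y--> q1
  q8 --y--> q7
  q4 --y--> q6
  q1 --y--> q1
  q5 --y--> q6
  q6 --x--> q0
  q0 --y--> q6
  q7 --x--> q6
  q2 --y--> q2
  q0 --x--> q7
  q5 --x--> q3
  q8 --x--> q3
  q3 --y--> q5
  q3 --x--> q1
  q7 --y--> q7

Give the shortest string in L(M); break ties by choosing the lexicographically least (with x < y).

yyxxxx

A breadth-first search from q0 reaches an accepting state first via the path q0 → q6 → q1 → q4 → q2 → q8 → q3 on input yyxxxx.
No string of length < 6 is accepted (BFS exhausts all shorter strings without reaching an accepting state), and yyxxxx is the lexicographically least accepting string of length 6.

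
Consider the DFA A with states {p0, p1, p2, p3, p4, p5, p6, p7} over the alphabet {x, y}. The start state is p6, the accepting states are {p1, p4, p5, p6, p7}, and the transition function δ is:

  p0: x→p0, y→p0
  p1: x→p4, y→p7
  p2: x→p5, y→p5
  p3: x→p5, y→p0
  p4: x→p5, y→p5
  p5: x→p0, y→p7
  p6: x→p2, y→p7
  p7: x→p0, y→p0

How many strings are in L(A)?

The useful subgraph on states {p2, p5, p6, p7} is acyclic, so L(A) is finite; the longest accepting path visits 4 useful states, giving maximum string length 3.
Counting accepting paths from p6 by length: 1 of length 0, 1 of length 1, 2 of length 2, 2 of length 3. Total 6.

6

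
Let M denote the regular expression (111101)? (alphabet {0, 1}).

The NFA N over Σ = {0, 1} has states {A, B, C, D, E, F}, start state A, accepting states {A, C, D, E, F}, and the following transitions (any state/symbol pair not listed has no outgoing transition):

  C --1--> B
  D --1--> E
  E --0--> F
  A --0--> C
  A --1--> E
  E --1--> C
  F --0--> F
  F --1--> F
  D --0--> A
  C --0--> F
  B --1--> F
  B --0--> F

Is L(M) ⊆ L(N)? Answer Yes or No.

Yes

Converting the expression M to a DFA (subset construction, then merging equivalent states) gives the minimal DFA with states {m0, m1, m2, m3, m4, m5, m6, m7}, start state m0, accepting states {m0, m7} and transitions m0: 0→m1, 1→m2; m1: 0→m1, 1→m1; m2: 0→m1, 1→m3; m3: 0→m1, 1→m4; m4: 0→m1, 1→m5; m5: 0→m6, 1→m1; m6: 0→m1, 1→m7; m7: 0→m1, 1→m1.
Exploring the product automaton M × N from the start pair (m0, A), following both machines on each input symbol, reaches 10 state pairs: (m0, A), (m1, C), (m2, E), (m1, F), (m1, B), (m3, C), (m4, B), (m5, F), (m6, F), (m7, F).
M accepts in {m0, m7} and N accepts in {A, C, D, E, F}. The reachable pairs whose M-component is accepting are (m0, A), (m7, F); in each of them the N-component is accepting too, so the product for L(M) \ L(N) (M-component accepting, N-component rejecting) has no reachable accepting pair and the difference is empty.
Hence every string in L(M) is also in L(N).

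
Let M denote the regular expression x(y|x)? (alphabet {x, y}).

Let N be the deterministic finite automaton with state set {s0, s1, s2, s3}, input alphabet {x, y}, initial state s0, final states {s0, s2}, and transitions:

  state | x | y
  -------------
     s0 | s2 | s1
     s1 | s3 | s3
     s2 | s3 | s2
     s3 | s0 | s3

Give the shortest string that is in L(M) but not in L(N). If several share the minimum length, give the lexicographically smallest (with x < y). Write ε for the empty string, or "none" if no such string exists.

The string xx is accepted by M but not by N.
No shorter string lies in the difference, and xx is the lexicographically first length-2 string in L(M) \ L(N).

xx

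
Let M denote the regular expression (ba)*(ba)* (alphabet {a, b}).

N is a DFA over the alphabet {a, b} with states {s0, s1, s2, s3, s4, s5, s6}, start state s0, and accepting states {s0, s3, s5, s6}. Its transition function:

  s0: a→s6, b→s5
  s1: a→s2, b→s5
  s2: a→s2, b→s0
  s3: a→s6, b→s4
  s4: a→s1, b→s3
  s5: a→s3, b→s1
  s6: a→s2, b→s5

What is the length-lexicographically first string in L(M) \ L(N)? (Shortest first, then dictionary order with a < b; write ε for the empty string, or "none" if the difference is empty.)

baba

The string baba is accepted by M but not by N.
No shorter string lies in the difference, and baba is the lexicographically first length-4 string in L(M) \ L(N).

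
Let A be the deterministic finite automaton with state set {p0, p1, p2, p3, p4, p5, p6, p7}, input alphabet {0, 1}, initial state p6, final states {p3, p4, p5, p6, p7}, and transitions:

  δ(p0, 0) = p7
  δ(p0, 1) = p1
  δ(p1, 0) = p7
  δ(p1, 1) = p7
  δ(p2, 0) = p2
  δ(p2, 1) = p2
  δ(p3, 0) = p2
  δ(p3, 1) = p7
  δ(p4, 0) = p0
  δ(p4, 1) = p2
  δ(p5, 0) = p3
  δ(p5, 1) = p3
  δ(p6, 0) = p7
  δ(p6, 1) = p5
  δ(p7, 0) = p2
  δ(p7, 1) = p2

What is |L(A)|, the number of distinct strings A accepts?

The useful subgraph on states {p3, p5, p6, p7} is acyclic, so L(A) is finite; the longest accepting path visits 4 useful states, giving maximum string length 3.
Counting accepting paths from p6 by length: 1 of length 0, 2 of length 1, 2 of length 2, 2 of length 3. Total 7.

7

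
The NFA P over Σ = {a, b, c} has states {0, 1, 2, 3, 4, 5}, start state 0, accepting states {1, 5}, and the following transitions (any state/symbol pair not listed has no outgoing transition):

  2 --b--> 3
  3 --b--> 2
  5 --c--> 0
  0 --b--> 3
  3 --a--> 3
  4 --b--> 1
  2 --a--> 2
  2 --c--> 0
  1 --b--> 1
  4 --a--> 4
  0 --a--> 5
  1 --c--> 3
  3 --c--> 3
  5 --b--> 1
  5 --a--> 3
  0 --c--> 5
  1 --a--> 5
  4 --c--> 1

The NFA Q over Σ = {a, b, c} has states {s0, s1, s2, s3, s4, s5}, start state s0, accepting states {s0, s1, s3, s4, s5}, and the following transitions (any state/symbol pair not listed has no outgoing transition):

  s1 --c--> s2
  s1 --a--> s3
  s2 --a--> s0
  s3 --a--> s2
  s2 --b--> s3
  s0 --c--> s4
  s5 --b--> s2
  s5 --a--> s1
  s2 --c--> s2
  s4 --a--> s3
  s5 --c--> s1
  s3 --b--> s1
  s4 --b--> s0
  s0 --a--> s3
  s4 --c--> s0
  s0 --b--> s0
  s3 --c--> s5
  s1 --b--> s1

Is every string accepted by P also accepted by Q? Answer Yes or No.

No

The string acacc is in L(P) but not in L(Q).
So L(P) ⊄ L(Q).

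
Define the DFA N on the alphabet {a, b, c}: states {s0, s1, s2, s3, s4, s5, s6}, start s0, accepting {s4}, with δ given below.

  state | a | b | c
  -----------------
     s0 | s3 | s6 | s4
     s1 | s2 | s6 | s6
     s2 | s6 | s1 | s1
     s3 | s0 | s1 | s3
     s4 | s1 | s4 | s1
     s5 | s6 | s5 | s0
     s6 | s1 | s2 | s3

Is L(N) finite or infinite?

State s0 is reachable from the start and can reach an accepting state, and it lies on the cycle s0 → s3 → s0.
Traversing that cycle any number of times yields accepted strings of unbounded length, so the language is infinite.

infinite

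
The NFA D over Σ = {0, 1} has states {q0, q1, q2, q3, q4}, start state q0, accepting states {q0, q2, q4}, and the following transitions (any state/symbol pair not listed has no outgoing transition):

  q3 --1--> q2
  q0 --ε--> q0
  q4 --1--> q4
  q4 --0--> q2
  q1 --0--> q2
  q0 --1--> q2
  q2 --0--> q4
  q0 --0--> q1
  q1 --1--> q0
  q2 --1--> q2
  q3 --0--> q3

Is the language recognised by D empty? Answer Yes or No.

The empty string ε is accepted: the run q0 ends in the accepting state q0.
Since at least one string is accepted, L(D) is not empty.

No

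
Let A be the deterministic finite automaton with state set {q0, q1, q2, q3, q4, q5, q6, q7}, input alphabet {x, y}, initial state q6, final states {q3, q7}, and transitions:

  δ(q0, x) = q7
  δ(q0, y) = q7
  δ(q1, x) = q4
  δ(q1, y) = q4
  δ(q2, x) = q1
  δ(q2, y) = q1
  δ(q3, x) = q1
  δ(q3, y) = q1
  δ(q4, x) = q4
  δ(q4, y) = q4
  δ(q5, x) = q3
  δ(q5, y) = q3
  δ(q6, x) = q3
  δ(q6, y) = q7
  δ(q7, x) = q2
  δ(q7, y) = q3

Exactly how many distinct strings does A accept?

3

The useful subgraph on states {q3, q6, q7} is acyclic, so L(A) is finite; the longest accepting path visits 3 useful states, giving maximum string length 2.
Counting accepting paths from q6 by length: 2 of length 1, 1 of length 2. Total 3.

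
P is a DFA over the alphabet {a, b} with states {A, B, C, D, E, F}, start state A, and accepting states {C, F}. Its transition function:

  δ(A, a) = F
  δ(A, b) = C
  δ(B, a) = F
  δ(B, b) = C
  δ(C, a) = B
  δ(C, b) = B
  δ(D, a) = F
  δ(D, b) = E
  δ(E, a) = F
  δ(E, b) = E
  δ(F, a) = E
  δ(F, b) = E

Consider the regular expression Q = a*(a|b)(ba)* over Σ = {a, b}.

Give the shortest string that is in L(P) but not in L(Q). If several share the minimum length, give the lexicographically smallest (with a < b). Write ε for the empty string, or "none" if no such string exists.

The string baa is accepted by P but not by Q.
No shorter string lies in the difference, and baa is the lexicographically first length-3 string in L(P) \ L(Q).

baa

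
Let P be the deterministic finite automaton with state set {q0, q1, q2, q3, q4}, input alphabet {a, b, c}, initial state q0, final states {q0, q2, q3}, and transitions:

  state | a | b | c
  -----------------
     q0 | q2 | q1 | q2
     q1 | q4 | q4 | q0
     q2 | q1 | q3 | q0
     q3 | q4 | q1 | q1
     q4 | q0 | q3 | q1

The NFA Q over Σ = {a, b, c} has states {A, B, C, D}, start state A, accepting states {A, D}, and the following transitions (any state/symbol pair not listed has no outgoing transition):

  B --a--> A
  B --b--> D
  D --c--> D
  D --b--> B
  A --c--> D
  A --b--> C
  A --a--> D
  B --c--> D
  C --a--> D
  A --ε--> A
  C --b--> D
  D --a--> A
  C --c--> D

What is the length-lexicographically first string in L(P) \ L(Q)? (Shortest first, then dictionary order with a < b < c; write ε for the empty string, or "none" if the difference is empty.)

The string ab is accepted by P but not by Q.
No shorter string lies in the difference, and ab is the lexicographically first length-2 string in L(P) \ L(Q).

ab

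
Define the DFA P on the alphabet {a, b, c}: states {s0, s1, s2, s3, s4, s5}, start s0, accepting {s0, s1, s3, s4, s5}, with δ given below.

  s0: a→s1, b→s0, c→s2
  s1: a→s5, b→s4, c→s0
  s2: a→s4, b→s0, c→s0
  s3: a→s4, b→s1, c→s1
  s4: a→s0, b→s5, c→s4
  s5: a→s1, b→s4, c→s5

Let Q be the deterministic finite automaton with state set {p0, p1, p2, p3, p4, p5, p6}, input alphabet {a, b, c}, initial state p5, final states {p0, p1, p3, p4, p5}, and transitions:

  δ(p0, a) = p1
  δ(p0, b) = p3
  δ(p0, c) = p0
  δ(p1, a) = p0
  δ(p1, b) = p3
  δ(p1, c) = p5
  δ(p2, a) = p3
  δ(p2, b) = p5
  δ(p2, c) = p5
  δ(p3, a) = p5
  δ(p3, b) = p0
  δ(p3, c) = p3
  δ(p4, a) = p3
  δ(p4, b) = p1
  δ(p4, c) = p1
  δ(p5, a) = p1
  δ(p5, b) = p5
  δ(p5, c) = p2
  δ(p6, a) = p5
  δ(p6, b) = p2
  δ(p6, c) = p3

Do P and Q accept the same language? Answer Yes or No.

Exploring the product automaton P × Q from the start pair (s0, p5), following both machines on each input symbol, reaches 5 state pairs: (s0, p5), (s1, p1), (s2, p2), (s5, p0), (s4, p3).
P accepts in {s0, s1, s3, s4, s5} and Q accepts in {p0, p1, p3, p4, p5}. In every reachable pair the two components are either both accepting — (s0, p5), (s1, p1), (s5, p0), (s4, p3) — or both non-accepting, so no string is accepted by exactly one of the machines: L(P) \ L(Q) and L(Q) \ L(P) are both empty.
Hence every string is accepted by P iff it is accepted by Q, and the two languages coincide.

Yes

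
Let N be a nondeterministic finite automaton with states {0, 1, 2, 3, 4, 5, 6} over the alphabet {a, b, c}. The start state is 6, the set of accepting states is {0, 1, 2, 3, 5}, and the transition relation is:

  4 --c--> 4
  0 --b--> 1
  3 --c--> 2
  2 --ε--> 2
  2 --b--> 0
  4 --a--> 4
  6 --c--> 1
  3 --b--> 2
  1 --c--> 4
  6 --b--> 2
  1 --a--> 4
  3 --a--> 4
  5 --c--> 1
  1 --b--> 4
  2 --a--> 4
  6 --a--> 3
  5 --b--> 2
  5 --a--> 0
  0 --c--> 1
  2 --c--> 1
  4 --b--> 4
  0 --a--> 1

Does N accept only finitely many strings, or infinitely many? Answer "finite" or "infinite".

finite

The useful states (reachable from 6 and able to reach an accepting state) are {0, 1, 2, 3, 6}.
Restricted to these states the transition graph has no cycle, so every accepting path has bounded length and L is finite.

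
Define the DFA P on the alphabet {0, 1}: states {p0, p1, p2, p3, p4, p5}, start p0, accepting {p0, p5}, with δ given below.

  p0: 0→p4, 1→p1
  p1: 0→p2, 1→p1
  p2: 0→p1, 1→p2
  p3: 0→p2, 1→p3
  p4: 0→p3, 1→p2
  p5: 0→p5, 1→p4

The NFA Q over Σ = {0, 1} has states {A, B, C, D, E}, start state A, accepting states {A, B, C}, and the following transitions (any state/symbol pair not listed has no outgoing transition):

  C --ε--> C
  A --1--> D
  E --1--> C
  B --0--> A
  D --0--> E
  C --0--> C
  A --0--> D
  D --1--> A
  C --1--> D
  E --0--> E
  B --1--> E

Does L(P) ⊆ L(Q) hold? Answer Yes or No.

Yes

Exploring the product automaton P × Q from the start pair (p0, A), following both machines on each input symbol, reaches 14 state pairs: (p0, A), (p4, D), (p1, D), (p3, E), (p2, A), (p2, E), (p1, A), (p3, C), (p2, D), (p1, E), (p2, C), (p3, D), (p1, C), (p3, A).
P accepts in {p0, p5} and Q accepts in {A, B, C}. The reachable pairs whose P-component is accepting are (p0, A); in each of them the Q-component is accepting too, so the product for L(P) \ L(Q) (P-component accepting, Q-component rejecting) has no reachable accepting pair and the difference is empty.
Hence every string in L(P) is also in L(Q).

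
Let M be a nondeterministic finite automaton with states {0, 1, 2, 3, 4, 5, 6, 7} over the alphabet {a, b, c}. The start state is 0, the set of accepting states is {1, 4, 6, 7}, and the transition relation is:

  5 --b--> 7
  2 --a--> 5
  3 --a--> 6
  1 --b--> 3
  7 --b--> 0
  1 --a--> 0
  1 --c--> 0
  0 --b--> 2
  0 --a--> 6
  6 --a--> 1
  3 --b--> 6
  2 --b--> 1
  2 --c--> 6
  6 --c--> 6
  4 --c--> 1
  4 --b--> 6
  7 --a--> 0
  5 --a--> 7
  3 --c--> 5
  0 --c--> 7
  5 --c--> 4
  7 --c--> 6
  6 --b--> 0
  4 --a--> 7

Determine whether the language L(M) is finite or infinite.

infinite

State 0 is reachable from the start and can reach an accepting state, and it lies on the cycle 0 → 2 → 1 → 0.
Traversing that cycle any number of times yields accepted strings of unbounded length, so the language is infinite.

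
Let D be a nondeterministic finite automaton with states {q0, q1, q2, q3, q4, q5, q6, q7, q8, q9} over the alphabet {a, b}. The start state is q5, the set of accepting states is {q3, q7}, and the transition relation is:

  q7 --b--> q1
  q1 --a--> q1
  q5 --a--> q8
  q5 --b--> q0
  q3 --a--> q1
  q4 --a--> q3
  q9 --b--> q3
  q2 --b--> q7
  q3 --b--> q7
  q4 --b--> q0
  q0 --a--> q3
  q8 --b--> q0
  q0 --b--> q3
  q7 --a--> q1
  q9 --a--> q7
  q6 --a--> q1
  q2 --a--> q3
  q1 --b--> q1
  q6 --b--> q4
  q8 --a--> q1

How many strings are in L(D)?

8

The useful subgraph on states {q0, q3, q5, q7, q8} is acyclic, so L(D) is finite; the longest accepting path visits 5 useful states, giving maximum string length 4.
Counting accepting paths from q5 by length: 2 of length 2, 4 of length 3, 2 of length 4. Total 8.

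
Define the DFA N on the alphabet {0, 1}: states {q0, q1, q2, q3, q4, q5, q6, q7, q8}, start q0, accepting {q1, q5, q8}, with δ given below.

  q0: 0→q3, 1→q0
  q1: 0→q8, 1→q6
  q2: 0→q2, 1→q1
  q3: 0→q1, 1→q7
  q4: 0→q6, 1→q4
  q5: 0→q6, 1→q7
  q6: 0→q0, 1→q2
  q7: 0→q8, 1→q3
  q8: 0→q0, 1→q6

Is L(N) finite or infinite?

State q0 is reachable from the start and can reach an accepting state, and it lies on the cycle q0 → q0.
Traversing that cycle any number of times yields accepted strings of unbounded length, so the language is infinite.

infinite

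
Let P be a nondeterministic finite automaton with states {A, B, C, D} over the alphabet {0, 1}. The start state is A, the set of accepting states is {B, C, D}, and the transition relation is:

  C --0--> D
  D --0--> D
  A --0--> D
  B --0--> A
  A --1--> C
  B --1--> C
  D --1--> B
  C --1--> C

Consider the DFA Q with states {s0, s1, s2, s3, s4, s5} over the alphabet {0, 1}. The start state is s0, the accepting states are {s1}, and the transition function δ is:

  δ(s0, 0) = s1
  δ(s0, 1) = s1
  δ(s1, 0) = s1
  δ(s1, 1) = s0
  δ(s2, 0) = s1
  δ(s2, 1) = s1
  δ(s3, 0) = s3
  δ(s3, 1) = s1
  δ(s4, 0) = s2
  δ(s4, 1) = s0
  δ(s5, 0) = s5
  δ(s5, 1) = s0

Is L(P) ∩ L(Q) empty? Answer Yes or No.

No

The string 0 is accepted by both P and Q.
Hence L(P) ∩ L(Q) ≠ ∅.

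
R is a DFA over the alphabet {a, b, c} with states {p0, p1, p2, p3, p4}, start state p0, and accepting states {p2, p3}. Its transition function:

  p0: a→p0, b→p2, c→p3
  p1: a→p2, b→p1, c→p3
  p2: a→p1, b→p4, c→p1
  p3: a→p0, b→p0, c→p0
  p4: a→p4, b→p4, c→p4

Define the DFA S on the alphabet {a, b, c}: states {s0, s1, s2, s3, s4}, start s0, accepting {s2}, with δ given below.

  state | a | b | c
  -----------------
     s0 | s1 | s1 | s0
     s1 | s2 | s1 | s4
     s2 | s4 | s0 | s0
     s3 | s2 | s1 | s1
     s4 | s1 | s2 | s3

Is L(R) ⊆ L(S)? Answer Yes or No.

No

The string b is in L(R) but not in L(S).
So L(R) ⊄ L(S).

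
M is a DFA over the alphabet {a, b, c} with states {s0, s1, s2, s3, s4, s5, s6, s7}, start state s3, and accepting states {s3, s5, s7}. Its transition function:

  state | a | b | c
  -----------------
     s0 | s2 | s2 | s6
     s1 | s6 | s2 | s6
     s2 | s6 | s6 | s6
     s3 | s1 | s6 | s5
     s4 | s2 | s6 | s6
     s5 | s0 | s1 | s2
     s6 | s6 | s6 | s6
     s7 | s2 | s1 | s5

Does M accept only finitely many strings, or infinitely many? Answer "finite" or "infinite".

The useful states (reachable from s3 and able to reach an accepting state) are {s3, s5}.
Restricted to these states the transition graph has no cycle, so every accepting path has bounded length and L is finite.

finite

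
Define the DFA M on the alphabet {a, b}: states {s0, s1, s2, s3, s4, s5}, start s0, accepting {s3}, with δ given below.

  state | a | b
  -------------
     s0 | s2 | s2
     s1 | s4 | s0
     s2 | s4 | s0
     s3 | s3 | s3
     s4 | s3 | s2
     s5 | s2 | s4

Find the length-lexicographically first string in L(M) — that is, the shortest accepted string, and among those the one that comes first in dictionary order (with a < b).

aaa

A breadth-first search from s0 reaches an accepting state first via the path s0 → s2 → s4 → s3 on input aaa.
No string of length < 3 is accepted (BFS exhausts all shorter strings without reaching an accepting state), and aaa is the lexicographically least accepting string of length 3.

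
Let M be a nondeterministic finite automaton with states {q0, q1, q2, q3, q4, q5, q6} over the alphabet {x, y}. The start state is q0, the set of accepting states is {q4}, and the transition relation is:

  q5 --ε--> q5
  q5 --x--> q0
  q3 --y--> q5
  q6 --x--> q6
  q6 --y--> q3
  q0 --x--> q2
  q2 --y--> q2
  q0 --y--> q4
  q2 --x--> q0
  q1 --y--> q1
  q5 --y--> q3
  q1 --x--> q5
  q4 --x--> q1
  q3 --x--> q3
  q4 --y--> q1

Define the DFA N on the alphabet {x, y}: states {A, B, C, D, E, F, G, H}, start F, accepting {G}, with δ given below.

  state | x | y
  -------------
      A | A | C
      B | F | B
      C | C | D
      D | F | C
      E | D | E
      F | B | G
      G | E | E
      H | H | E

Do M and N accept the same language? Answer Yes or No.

Exploring the product automaton M × N from the start pair (q0, F), following both machines on each input symbol, reaches 6 state pairs: (q0, F), (q2, B), (q4, G), (q1, E), (q5, D), (q3, C).
M accepts in {q4} and N accepts in {G}. In every reachable pair the two components are either both accepting — (q4, G) — or both non-accepting, so no string is accepted by exactly one of the machines: L(M) \ L(N) and L(N) \ L(M) are both empty.
Hence every string is accepted by M iff it is accepted by N, and the two languages coincide.

Yes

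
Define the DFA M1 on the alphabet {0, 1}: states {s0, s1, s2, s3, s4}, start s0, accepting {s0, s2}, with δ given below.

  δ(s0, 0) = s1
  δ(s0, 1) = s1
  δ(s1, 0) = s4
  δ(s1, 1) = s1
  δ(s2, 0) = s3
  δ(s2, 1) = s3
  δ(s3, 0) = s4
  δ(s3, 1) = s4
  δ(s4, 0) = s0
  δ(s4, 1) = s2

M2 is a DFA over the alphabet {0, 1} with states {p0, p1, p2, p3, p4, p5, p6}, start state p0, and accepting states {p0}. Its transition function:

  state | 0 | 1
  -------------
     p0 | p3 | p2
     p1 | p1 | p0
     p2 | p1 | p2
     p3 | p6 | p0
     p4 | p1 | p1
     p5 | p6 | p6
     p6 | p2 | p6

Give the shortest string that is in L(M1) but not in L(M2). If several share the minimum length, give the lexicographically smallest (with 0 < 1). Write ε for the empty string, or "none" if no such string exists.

000

The string 000 is accepted by M1 but not by M2.
No shorter string lies in the difference, and 000 is the lexicographically first length-3 string in L(M1) \ L(M2).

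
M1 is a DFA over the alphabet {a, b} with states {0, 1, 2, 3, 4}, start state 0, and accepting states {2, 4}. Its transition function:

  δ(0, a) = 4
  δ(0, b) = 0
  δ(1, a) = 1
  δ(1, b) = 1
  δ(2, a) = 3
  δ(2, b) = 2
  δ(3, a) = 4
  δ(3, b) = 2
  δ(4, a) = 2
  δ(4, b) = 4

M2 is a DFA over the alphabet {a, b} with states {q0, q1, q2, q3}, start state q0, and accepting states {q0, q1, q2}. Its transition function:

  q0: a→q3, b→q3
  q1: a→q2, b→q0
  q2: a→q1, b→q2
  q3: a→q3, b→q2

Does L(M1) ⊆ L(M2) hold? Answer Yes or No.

The string a is in L(M1) but not in L(M2).
So L(M1) ⊄ L(M2).

No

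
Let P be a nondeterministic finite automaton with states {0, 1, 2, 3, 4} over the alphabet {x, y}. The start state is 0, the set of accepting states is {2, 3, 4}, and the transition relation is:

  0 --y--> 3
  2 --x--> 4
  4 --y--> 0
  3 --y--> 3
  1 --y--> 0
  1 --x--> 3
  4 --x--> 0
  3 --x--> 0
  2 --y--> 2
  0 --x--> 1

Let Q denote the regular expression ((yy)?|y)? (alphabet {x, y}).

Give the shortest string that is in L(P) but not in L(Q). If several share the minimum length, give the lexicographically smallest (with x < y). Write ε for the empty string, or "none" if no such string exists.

xx

The string xx is accepted by P but not by Q.
No shorter string lies in the difference, and xx is the lexicographically first length-2 string in L(P) \ L(Q).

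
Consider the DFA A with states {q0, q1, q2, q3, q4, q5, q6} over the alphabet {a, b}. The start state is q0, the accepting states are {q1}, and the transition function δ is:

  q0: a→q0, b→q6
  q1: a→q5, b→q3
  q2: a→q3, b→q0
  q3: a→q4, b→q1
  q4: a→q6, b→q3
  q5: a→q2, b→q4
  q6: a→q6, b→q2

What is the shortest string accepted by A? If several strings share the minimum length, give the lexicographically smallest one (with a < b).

A breadth-first search from q0 reaches an accepting state first via the path q0 → q6 → q2 → q3 → q1 on input bbab.
No string of length < 4 is accepted (BFS exhausts all shorter strings without reaching an accepting state), and bbab is the lexicographically least accepting string of length 4.

bbab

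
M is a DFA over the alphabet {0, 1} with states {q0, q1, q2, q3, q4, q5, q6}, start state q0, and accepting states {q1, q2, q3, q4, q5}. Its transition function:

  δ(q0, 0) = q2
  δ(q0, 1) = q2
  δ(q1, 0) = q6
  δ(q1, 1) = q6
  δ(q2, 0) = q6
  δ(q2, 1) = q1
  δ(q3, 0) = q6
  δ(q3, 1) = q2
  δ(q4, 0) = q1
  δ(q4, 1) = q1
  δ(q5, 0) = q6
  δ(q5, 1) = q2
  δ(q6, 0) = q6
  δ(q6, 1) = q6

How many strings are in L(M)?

The useful subgraph on states {q0, q1, q2} is acyclic, so L(M) is finite; the longest accepting path visits 3 useful states, giving maximum string length 2.
Counting accepting paths from q0 by length: 2 of length 1, 2 of length 2. Total 4.

4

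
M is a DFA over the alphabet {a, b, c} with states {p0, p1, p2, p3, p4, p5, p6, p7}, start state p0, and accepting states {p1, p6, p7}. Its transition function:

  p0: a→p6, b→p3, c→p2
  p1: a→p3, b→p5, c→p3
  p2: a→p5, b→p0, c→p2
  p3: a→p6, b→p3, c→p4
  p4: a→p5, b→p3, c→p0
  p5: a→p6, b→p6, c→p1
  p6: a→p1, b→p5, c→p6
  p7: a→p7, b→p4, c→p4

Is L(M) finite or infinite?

infinite

State p0 is reachable from the start and can reach an accepting state, and it lies on the cycle p0 → p2 → p0.
Traversing that cycle any number of times yields accepted strings of unbounded length, so the language is infinite.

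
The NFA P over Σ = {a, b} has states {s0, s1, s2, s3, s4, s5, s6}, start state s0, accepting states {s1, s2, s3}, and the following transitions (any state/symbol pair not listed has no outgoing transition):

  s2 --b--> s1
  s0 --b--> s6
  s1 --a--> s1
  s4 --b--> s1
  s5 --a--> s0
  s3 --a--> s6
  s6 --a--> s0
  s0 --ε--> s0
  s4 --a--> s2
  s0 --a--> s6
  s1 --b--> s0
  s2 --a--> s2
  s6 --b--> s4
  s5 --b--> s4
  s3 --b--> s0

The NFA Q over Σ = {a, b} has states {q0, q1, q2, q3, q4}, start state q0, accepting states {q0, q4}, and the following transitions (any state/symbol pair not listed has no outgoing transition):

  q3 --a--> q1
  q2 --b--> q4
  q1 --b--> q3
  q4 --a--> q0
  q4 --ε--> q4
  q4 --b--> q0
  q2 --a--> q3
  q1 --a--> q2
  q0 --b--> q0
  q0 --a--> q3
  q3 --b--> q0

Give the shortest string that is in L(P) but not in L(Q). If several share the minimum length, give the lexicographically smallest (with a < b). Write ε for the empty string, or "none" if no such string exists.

The string aba is accepted by P but not by Q.
No shorter string lies in the difference, and aba is the lexicographically first length-3 string in L(P) \ L(Q).

aba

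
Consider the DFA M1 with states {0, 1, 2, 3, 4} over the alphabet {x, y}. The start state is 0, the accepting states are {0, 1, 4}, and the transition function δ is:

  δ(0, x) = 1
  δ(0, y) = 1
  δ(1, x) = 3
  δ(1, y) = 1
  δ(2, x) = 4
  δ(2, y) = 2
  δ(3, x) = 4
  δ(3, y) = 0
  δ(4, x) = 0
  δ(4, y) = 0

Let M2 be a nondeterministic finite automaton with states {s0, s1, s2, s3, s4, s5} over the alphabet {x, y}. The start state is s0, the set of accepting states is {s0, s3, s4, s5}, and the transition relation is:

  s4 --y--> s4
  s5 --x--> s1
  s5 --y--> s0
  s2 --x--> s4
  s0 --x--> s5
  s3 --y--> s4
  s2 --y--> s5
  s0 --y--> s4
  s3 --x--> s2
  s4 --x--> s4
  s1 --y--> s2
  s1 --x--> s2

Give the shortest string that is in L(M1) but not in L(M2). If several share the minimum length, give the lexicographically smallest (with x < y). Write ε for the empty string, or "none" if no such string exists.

The string xxx is accepted by M1 but not by M2.
No shorter string lies in the difference, and xxx is the lexicographically first length-3 string in L(M1) \ L(M2).

xxx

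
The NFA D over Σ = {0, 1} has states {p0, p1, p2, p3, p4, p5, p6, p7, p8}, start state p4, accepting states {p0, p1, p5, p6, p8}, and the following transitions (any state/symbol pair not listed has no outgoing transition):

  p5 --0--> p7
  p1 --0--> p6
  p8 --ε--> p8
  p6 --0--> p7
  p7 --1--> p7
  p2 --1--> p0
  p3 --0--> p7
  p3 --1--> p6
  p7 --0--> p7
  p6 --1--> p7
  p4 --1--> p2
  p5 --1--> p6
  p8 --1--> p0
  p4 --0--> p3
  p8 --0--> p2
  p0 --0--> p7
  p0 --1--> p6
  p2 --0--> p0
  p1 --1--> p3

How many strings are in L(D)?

The useful subgraph on states {p0, p2, p3, p4, p6} is acyclic, so L(D) is finite; the longest accepting path visits 4 useful states, giving maximum string length 3.
Counting accepting paths from p4 by length: 3 of length 2, 2 of length 3. Total 5.

5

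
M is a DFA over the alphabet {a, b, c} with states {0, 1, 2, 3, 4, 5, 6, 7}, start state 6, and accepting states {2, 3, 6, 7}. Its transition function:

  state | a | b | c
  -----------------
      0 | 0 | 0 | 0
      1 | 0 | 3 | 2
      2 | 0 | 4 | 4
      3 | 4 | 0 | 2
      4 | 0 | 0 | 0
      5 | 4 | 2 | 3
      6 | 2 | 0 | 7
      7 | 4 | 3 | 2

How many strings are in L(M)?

6

The useful subgraph on states {2, 3, 6, 7} is acyclic, so L(M) is finite; the longest accepting path visits 4 useful states, giving maximum string length 3.
Counting accepting paths from 6 by length: 1 of length 0, 2 of length 1, 2 of length 2, 1 of length 3. Total 6.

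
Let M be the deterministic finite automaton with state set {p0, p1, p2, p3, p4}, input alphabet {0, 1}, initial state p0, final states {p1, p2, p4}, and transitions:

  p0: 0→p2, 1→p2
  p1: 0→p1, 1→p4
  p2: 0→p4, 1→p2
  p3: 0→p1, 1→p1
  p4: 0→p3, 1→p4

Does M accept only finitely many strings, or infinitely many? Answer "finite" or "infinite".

infinite

State p2 is reachable from the start and can reach an accepting state, and it lies on the cycle p2 → p2.
Traversing that cycle any number of times yields accepted strings of unbounded length, so the language is infinite.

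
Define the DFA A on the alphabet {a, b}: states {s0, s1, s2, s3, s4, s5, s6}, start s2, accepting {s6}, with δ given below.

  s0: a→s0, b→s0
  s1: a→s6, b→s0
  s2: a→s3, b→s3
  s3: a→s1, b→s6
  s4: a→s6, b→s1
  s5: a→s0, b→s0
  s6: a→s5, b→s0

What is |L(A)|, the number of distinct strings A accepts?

4

The useful subgraph on states {s1, s2, s3, s6} is acyclic, so L(A) is finite; the longest accepting path visits 4 useful states, giving maximum string length 3.
Counting accepting paths from s2 by length: 2 of length 2, 2 of length 3. Total 4.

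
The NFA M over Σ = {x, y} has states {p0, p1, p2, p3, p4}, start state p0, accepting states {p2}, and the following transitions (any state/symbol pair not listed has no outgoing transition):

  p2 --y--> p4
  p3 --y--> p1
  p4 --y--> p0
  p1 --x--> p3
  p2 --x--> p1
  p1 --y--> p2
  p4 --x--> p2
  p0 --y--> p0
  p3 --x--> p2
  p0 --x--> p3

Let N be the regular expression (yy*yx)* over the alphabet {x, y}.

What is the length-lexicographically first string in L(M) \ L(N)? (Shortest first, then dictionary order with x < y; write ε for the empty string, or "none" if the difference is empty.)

xx

The string xx is accepted by M but not by N.
No shorter string lies in the difference, and xx is the lexicographically first length-2 string in L(M) \ L(N).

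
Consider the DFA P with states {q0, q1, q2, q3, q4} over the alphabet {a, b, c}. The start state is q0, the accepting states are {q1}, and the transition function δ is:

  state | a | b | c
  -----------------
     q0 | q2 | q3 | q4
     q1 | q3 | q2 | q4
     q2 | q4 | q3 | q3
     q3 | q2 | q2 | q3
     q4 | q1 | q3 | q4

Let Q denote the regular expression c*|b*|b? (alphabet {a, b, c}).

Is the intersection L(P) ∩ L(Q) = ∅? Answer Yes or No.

Converting the expression Q to a DFA (subset construction, then merging equivalent states) gives the minimal DFA with states {r0, r1, r2, r3}, start state r0, accepting states {r0, r2, r3} and transitions r0: a→r1, b→r2, c→r3; r1: a→r1, b→r1, c→r1; r2: a→r1, b→r2, c→r1; r3: a→r1, b→r1, c→r3.
Exploring the product automaton P × Q from the start pair (q0, r0), following both machines on each input symbol, reaches 8 state pairs: (q0, r0), (q2, r1), (q3, r2), (q4, r3), (q4, r1), (q3, r1), (q2, r2), (q1, r1).
P accepts in {q1} and Q accepts in {r0, r2, r3}; no reachable pair has both components accepting, so no string drives both machines to acceptance simultaneously and L(P) ∩ L(Q) = ∅.
So no string is accepted by both, and the intersection is empty.

Yes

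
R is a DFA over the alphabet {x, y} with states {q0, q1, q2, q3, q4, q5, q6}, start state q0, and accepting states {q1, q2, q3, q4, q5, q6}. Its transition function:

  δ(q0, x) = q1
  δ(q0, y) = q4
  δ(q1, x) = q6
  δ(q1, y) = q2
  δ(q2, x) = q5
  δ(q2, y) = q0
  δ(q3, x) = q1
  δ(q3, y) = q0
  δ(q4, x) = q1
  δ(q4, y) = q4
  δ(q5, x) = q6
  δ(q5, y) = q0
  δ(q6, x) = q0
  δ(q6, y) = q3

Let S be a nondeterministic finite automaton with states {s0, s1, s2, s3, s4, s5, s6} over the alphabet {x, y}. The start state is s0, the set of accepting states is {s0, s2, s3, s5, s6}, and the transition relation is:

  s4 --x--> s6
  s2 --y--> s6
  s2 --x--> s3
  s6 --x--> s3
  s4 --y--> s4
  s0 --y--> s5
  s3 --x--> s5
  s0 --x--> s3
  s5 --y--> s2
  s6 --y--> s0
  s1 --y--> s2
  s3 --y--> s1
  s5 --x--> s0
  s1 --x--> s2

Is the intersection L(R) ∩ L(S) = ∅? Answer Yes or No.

No

The string x is accepted by both R and S.
Hence L(R) ∩ L(S) ≠ ∅.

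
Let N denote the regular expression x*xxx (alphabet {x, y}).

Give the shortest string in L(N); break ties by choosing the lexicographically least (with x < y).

By inspection of the expression, no string of length less than 3 matches, and xxx is the lexicographically first match of length 3.

xxx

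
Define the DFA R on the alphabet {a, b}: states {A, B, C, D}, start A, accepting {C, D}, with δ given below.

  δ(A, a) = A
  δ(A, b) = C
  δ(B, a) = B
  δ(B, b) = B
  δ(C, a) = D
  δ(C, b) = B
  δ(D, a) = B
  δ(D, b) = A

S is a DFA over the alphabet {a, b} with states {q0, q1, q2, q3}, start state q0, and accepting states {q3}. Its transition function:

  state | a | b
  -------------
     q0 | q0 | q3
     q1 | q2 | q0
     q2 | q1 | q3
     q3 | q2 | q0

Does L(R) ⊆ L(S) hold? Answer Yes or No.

No

The string ba is in L(R) but not in L(S).
So L(R) ⊄ L(S).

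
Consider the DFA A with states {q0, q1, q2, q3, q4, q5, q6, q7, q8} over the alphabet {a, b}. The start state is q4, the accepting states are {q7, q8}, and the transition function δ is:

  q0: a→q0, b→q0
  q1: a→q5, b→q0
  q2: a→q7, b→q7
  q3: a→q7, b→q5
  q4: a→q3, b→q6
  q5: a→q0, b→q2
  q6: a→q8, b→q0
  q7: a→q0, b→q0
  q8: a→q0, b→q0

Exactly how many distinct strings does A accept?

4

The useful subgraph on states {q2, q3, q4, q5, q6, q7, q8} is acyclic, so L(A) is finite; the longest accepting path visits 5 useful states, giving maximum string length 4.
Counting accepting paths from q4 by length: 2 of length 2, 2 of length 4. Total 4.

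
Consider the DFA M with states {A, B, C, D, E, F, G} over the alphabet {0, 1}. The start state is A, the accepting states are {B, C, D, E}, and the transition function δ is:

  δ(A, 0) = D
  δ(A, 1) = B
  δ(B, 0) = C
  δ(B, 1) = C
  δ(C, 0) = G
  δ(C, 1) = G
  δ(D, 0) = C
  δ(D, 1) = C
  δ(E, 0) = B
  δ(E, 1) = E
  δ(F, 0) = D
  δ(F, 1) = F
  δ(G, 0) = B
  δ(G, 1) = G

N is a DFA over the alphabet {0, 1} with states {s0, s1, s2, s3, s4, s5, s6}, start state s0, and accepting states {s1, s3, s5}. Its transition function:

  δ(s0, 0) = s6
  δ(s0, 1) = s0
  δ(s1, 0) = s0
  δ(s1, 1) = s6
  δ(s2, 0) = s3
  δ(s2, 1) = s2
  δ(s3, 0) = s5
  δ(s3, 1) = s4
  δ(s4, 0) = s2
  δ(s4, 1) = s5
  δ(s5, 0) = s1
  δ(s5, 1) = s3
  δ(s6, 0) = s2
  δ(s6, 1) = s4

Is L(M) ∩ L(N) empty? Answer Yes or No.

The string 0000 is accepted by both M and N.
Hence L(M) ∩ L(N) ≠ ∅.

No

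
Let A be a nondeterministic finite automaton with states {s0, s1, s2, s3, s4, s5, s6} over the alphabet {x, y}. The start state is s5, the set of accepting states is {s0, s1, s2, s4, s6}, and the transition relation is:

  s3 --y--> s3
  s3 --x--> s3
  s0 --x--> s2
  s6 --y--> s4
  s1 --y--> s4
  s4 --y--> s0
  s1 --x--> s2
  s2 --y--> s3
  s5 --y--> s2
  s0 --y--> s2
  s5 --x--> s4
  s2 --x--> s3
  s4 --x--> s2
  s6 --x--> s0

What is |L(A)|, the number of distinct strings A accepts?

The useful subgraph on states {s0, s2, s4, s5} is acyclic, so L(A) is finite; the longest accepting path visits 4 useful states, giving maximum string length 3.
Counting accepting paths from s5 by length: 2 of length 1, 2 of length 2, 2 of length 3. Total 6.

6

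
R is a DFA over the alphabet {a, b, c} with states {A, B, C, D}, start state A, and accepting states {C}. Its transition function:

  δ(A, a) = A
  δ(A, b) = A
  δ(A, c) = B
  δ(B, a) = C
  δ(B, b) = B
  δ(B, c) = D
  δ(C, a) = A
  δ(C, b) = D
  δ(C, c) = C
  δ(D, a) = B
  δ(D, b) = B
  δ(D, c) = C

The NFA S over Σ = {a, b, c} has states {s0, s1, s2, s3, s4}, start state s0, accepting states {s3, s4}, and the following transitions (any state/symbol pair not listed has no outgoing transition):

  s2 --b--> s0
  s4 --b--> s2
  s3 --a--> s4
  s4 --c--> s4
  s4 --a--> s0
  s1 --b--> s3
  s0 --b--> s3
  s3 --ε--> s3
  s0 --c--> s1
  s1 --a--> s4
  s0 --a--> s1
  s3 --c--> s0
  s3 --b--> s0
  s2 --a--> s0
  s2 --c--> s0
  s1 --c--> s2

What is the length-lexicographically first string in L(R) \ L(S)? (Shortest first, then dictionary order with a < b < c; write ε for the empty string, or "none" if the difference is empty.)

The string aca is accepted by R but not by S.
No shorter string lies in the difference, and aca is the lexicographically first length-3 string in L(R) \ L(S).

aca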